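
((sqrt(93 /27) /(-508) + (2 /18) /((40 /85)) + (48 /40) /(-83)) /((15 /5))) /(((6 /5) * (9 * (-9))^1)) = -6623 /8713008 + 5 * sqrt(31) /2221992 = -0.00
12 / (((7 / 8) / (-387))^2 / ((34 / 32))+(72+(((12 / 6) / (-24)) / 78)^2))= 110153302272 / 660919868275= 0.17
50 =50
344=344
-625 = -625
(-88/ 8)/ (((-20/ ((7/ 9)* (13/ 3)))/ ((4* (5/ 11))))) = 3.37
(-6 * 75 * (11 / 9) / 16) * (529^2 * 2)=-76956275 / 4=-19239068.75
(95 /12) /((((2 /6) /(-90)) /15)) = -64125 /2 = -32062.50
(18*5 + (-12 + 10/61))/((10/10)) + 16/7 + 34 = 48870/427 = 114.45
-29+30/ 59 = -1681/ 59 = -28.49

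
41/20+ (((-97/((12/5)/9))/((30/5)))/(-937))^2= 577123789/280950080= 2.05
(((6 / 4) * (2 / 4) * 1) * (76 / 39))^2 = 361 / 169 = 2.14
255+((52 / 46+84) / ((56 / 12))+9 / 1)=45441 / 161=282.24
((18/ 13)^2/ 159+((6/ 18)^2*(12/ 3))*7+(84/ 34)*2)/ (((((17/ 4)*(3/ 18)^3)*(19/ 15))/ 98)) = 1559594453760/ 49182887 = 31710.10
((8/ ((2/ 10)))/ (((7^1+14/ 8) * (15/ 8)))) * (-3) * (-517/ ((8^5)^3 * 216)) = 517/ 1039038488248320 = 0.00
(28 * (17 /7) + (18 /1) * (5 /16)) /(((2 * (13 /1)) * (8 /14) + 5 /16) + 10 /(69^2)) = 39259206 /8090059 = 4.85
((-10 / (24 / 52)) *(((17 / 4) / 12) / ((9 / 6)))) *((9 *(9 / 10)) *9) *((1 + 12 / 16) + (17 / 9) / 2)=-1004.86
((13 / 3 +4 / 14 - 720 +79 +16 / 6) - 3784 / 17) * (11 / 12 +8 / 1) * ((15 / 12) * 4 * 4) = -54516500 / 357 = -152707.28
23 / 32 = 0.72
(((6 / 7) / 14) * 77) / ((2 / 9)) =297 / 14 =21.21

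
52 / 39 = 1.33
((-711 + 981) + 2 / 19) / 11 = 5132 / 209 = 24.56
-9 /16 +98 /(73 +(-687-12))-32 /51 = -1.35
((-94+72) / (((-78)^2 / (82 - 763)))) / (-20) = -2497 / 20280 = -0.12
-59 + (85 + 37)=63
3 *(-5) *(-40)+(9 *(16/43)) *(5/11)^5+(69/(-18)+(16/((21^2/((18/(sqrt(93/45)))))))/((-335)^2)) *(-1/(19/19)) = 25092674239/41551158 - 32 *sqrt(465)/170469775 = 603.90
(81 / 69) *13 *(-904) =-317304 / 23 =-13795.83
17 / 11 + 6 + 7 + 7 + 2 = 259 / 11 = 23.55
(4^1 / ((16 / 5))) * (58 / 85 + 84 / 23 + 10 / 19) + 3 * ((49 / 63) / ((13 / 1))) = 1812424 / 289731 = 6.26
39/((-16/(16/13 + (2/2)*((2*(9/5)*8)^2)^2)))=-1048082259/625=-1676931.61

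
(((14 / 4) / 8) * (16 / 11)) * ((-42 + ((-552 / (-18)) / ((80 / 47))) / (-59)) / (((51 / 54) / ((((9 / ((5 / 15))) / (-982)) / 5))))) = 84914487 / 541720300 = 0.16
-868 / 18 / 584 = -217 / 2628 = -0.08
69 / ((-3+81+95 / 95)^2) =69 / 6241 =0.01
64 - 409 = -345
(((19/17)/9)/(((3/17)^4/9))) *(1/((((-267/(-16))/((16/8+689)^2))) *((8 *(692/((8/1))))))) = 178285675628/3741471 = 47651.22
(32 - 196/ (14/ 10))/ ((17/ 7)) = -756/ 17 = -44.47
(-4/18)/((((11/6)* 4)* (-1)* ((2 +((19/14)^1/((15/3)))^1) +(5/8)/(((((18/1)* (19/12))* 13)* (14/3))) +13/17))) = 1175720/117812277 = 0.01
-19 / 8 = -2.38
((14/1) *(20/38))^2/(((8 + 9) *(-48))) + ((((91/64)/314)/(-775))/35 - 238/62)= -5598956847343/1433701392000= -3.91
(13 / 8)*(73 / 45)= 949 / 360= 2.64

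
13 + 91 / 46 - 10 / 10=13.98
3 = 3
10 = 10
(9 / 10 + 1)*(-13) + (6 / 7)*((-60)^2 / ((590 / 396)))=8451589 / 4130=2046.39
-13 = -13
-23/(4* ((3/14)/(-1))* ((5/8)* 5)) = 644/75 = 8.59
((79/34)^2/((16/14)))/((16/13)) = 567931/147968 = 3.84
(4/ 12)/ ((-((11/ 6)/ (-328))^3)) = 2540703744/ 1331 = 1908868.33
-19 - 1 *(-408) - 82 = 307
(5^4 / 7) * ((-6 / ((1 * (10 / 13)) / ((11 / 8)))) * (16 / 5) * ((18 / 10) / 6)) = -919.29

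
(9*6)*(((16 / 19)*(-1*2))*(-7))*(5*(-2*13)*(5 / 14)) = -561600 / 19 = -29557.89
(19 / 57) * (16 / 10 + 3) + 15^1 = 248 / 15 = 16.53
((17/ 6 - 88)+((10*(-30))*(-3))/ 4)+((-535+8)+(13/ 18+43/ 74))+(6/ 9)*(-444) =-454121/ 666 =-681.86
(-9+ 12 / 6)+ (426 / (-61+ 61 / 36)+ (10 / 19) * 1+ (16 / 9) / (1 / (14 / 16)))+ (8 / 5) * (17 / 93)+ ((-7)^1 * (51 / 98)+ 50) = 34.55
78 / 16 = 39 / 8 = 4.88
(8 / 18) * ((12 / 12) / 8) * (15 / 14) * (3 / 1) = 5 / 28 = 0.18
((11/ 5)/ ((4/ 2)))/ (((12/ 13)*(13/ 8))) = 11/ 15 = 0.73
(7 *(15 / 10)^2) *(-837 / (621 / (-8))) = 3906 / 23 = 169.83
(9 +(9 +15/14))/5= 267/70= 3.81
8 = 8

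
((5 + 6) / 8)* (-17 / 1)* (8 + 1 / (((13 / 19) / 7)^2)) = -3560667 / 1352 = -2633.63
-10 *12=-120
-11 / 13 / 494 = -0.00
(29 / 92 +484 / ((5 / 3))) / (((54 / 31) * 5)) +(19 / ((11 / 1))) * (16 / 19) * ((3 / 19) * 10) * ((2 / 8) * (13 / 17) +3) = 17963481247 / 441282600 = 40.71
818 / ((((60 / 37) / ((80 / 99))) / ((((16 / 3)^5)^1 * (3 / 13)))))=126944804864 / 312741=405910.34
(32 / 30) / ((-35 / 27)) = -144 / 175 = -0.82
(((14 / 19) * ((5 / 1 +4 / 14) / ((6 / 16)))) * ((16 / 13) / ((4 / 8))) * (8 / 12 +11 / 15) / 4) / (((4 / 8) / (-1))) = -66304 / 3705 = -17.90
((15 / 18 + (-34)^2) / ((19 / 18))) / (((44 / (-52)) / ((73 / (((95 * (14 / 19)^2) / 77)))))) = -19761027 / 140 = -141150.19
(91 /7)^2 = 169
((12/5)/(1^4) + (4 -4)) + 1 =17/5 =3.40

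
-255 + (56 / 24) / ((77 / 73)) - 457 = -23423 / 33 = -709.79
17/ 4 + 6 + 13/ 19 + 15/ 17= 15267/ 1292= 11.82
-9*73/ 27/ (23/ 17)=-1241/ 69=-17.99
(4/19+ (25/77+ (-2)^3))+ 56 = 48.54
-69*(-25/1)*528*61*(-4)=-222235200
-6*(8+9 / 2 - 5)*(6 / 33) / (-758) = 45 / 4169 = 0.01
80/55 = 16/11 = 1.45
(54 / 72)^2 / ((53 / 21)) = 189 / 848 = 0.22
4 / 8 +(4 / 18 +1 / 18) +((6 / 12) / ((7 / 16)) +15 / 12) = 799 / 252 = 3.17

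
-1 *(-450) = 450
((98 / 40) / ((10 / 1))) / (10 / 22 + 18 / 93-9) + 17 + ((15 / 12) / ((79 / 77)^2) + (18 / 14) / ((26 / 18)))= 6161996429721 / 323493497600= 19.05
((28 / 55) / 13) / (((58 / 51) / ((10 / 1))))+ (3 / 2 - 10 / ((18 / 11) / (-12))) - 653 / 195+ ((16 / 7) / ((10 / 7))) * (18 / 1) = 4173083 / 41470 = 100.63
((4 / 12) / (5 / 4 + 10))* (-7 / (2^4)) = -7 / 540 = -0.01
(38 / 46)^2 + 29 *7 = 107748 / 529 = 203.68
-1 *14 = -14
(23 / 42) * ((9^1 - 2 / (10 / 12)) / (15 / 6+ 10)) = 253 / 875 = 0.29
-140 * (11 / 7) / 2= -110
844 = 844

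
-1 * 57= -57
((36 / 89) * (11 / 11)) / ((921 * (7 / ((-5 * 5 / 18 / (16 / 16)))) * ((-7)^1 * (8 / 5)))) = 125 / 16065924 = 0.00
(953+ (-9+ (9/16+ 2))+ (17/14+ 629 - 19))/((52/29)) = 5059659/5824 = 868.76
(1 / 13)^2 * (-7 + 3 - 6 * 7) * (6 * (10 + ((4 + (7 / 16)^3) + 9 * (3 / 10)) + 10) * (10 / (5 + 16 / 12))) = -69.07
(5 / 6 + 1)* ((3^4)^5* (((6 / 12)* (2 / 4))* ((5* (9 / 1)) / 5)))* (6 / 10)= 345191655699 / 40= 8629791392.48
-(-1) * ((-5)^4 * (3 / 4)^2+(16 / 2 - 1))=5737 / 16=358.56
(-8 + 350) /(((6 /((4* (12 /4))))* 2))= 342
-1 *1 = -1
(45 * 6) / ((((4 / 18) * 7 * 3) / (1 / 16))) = 405 / 112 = 3.62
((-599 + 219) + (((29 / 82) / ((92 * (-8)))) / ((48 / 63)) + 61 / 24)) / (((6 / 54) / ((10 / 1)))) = -16401890445 / 482816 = -33971.31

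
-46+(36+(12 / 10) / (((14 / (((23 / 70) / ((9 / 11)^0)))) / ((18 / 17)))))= -207629 / 20825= -9.97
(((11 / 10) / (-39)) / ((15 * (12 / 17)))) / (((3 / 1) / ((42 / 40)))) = -0.00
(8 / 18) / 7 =0.06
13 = 13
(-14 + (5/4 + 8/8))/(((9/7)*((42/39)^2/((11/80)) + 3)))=-0.80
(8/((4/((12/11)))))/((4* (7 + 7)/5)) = 15/77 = 0.19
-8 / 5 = -1.60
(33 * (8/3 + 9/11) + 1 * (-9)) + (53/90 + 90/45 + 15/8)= 39767/360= 110.46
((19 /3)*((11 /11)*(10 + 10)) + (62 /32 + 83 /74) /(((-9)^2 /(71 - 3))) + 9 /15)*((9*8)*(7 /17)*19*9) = 2070091534 /3145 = 658216.70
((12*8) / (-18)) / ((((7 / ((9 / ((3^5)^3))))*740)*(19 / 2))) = -8 / 117684952245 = -0.00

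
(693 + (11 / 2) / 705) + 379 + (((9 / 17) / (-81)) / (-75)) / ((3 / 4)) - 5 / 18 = 1734032573 / 1617975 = 1071.73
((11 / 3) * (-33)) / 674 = -0.18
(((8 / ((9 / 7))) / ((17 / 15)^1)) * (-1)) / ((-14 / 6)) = 40 / 17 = 2.35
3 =3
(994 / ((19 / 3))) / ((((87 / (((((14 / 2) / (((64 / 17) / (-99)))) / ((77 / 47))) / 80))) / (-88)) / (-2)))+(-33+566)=7676083 / 88160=87.07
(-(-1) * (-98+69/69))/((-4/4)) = 97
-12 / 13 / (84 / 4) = -4 / 91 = -0.04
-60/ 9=-20/ 3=-6.67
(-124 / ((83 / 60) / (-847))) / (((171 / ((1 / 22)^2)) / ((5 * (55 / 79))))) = 1193500 / 373749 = 3.19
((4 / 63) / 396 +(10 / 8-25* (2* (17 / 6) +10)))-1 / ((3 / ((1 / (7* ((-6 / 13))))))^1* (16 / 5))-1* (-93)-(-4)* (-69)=-114438325 / 199584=-573.38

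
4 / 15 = 0.27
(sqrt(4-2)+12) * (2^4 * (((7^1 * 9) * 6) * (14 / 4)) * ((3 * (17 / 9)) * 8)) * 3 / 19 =2878848 * sqrt(2) / 19+34546176 / 19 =2032499.05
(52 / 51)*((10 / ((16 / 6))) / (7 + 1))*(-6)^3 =-1755 / 17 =-103.24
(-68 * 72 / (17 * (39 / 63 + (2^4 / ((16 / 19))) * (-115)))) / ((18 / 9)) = 189 / 2867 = 0.07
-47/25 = -1.88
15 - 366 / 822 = 14.55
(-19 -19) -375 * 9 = -3413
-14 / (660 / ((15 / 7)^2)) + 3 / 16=111 / 1232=0.09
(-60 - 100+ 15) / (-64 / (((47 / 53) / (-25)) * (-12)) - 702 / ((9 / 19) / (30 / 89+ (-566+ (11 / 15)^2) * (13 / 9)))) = -409411125 / 3415946357254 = -0.00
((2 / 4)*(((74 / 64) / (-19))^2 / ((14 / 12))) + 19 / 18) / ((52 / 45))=123098095 / 134557696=0.91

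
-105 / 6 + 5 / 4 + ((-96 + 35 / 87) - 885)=-346903 / 348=-996.85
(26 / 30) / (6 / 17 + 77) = 221 / 19725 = 0.01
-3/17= -0.18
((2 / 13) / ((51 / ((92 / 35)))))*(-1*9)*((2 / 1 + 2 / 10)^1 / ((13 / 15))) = -18216 / 100555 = -0.18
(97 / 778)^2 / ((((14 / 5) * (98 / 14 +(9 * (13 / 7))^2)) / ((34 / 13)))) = 5598355 / 110413486144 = 0.00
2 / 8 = 1 / 4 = 0.25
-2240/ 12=-186.67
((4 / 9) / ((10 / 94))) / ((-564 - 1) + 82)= -188 / 21735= -0.01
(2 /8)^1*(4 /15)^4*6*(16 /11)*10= 4096 /37125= 0.11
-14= -14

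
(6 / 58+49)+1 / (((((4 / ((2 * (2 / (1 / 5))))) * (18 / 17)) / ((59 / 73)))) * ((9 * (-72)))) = 1212350693 / 24692688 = 49.10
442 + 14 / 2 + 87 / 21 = 3172 / 7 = 453.14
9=9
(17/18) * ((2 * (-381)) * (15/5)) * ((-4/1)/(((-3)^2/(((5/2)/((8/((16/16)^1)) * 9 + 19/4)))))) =86360/2763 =31.26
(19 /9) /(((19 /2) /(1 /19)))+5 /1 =857 /171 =5.01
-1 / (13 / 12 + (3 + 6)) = -12 / 121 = -0.10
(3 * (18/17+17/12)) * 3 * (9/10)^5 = 17891847/1360000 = 13.16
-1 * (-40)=40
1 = 1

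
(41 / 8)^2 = 1681 / 64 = 26.27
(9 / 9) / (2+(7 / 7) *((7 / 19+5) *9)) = 19 / 956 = 0.02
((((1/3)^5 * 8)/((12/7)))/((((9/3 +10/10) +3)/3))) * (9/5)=0.01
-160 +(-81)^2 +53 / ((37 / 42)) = 239063 / 37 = 6461.16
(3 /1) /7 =0.43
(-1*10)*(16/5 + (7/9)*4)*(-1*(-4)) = -2272/9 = -252.44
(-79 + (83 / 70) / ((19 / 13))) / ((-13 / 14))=84.20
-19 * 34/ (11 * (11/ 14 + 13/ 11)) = -29.85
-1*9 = -9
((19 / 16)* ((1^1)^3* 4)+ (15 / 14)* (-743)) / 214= -22157 / 5992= -3.70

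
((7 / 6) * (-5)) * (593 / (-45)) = 4151 / 54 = 76.87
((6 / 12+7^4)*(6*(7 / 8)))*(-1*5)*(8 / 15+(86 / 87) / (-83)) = -316474473 / 9628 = -32870.22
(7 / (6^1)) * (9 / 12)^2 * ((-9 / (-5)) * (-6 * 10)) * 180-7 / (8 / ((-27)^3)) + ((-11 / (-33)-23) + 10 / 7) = 746573 / 168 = 4443.89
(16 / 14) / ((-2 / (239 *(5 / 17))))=-4780 / 119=-40.17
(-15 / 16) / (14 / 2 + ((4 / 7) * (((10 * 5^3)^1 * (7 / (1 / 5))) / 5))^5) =-5 / 16666666666666666704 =-0.00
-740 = -740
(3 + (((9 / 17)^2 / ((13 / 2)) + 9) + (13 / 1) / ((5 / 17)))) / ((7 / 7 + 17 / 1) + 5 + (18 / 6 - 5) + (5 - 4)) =1056527 / 413270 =2.56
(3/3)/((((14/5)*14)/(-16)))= -20/49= -0.41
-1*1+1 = 0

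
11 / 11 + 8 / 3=11 / 3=3.67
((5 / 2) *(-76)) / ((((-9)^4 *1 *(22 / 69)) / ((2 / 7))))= -4370 / 168399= -0.03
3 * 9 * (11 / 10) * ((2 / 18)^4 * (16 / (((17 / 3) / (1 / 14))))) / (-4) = -11 / 48195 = -0.00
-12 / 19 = -0.63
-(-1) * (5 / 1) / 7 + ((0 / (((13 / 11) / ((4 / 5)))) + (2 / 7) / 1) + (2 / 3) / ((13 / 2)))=43 / 39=1.10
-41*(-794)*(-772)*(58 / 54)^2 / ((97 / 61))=-1289280726088 / 70713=-18232584.19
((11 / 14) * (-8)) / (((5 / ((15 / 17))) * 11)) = -12 / 119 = -0.10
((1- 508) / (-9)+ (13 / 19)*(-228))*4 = -1196 / 3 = -398.67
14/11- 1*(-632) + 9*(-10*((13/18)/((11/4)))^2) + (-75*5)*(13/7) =-69.36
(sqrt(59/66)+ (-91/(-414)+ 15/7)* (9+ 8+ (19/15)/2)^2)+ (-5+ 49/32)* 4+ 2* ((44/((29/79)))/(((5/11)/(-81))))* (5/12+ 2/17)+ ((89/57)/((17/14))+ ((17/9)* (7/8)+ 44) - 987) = -24478348259497/1062217800+ sqrt(3894)/66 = -23043.62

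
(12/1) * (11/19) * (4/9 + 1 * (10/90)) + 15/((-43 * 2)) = 18065/4902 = 3.69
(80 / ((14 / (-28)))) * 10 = -1600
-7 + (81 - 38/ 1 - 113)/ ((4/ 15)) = -539/ 2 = -269.50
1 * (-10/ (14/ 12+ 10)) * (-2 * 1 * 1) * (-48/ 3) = -1920/ 67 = -28.66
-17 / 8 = -2.12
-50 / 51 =-0.98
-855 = -855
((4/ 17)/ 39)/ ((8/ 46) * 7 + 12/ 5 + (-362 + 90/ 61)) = -7015/ 414988938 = -0.00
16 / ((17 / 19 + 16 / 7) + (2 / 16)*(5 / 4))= 4.80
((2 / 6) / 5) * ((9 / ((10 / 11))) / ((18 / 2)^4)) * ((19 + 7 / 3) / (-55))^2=2048 / 135320625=0.00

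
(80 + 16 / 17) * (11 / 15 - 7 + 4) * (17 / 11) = -46784 / 165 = -283.54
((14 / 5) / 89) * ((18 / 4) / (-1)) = -63 / 445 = -0.14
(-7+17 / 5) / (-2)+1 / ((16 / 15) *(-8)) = 1077 / 640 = 1.68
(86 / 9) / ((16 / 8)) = 43 / 9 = 4.78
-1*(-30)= 30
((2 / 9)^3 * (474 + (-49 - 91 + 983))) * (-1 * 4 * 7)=-98336 / 243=-404.67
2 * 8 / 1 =16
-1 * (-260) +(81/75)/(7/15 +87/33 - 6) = 620509/2390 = 259.63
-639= -639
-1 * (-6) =6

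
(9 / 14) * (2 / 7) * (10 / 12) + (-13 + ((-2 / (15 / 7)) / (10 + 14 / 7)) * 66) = -26431 / 1470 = -17.98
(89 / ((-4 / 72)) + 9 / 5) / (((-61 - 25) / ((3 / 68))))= 24003 / 29240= 0.82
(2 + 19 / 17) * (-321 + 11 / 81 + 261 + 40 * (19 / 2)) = 1374343 / 1377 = 998.07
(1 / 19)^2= 1 / 361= 0.00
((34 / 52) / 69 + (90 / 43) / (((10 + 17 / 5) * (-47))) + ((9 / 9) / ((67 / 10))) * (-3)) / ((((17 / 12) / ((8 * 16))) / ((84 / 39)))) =-768951507968 / 8947559153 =-85.94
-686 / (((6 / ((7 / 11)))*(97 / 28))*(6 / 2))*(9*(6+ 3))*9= -5445468 / 1067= -5103.53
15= 15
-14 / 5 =-2.80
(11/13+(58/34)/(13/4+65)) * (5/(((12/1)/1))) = 0.36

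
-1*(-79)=79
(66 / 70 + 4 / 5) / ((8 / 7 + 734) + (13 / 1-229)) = 61 / 18170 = 0.00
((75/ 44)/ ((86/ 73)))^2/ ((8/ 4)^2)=29975625/ 57274624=0.52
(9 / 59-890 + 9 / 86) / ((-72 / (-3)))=-4514555 / 121776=-37.07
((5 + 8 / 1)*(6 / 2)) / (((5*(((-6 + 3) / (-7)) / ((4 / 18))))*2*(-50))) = -91 / 2250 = -0.04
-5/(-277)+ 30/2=4160/277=15.02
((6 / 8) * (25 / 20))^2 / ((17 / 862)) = 96975 / 2176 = 44.57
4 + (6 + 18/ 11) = 128/ 11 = 11.64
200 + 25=225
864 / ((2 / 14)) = 6048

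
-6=-6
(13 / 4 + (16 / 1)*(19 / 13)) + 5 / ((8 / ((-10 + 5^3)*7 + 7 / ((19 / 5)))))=131135 / 247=530.91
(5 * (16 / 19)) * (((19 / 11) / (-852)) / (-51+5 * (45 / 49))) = 490 / 2663991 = 0.00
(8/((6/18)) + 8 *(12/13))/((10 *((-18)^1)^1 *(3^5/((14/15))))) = -476/710775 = -0.00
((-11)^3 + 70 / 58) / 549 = -38564 / 15921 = -2.42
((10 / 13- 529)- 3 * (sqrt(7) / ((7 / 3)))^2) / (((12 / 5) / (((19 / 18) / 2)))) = -127775 / 1092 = -117.01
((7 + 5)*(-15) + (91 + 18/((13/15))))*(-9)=7983/13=614.08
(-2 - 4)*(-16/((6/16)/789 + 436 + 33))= 0.20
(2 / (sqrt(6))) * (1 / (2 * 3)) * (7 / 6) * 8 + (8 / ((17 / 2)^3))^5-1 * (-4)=14 * sqrt(6) / 27 + 11449692207113004996 / 2862423051509815793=5.27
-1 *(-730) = 730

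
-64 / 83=-0.77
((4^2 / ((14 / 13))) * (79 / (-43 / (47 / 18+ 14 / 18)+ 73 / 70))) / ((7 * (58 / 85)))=-212999800 / 10094581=-21.10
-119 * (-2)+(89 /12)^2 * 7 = 89719 /144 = 623.05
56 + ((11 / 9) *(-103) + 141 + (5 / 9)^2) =5785 / 81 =71.42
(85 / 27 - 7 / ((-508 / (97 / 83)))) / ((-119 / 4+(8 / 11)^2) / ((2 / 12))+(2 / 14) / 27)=-3051125231 / 169053163798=-0.02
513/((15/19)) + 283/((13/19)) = 69122/65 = 1063.42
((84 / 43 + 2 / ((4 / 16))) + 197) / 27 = 8899 / 1161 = 7.66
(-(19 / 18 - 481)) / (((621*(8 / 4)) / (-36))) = -8639 / 621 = -13.91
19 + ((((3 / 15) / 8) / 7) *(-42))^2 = 19.02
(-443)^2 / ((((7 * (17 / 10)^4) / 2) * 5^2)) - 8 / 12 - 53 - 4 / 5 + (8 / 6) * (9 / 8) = 3780971917 / 17539410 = 215.57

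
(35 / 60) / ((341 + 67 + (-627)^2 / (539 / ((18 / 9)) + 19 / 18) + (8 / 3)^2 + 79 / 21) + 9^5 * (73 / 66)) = 3937395 / 453477809542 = 0.00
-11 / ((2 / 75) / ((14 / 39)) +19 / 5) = -2.84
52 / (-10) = -26 / 5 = -5.20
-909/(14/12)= -5454/7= -779.14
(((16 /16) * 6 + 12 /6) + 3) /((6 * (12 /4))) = 11 /18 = 0.61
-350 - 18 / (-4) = -691 / 2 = -345.50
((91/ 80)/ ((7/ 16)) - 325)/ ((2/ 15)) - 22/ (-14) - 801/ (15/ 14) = -110741/ 35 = -3164.03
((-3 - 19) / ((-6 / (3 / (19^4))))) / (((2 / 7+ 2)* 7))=11 / 2085136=0.00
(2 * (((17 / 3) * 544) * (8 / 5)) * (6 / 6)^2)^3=3239689670623232 / 3375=959908050555.03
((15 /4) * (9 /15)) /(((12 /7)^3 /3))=343 /256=1.34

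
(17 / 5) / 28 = 17 / 140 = 0.12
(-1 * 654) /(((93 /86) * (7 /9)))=-168732 /217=-777.57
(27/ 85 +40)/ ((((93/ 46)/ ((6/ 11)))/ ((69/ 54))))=3625766/ 260865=13.90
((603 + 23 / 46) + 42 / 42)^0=1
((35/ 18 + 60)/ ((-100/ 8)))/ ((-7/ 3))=223/ 105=2.12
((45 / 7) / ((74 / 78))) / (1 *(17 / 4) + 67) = 468 / 4921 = 0.10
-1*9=-9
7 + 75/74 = 593/74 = 8.01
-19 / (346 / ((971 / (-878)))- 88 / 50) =461225 / 7637424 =0.06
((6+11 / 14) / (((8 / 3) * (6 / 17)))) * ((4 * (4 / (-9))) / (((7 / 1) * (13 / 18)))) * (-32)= 81.13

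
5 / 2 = 2.50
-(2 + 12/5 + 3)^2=-1369/25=-54.76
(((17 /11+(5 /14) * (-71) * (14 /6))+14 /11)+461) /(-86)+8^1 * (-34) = -1570579 /5676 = -276.71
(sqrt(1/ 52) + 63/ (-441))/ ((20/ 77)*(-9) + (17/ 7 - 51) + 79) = -11/ 2163 + 11*sqrt(13)/ 8034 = -0.00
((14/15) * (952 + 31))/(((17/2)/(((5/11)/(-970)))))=-13762/272085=-0.05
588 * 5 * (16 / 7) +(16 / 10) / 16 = 67201 / 10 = 6720.10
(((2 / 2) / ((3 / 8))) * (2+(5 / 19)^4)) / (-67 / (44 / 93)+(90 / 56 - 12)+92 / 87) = -9334547376 / 263563145215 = -0.04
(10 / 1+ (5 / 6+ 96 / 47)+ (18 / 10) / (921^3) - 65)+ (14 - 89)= -1728784745147 / 13599188210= -127.12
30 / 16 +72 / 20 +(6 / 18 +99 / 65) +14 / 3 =6239 / 520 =12.00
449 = 449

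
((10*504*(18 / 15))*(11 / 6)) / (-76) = -2772 / 19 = -145.89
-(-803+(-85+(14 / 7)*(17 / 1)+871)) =-17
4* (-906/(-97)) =3624/97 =37.36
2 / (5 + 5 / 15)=3 / 8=0.38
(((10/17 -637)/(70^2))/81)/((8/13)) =-0.00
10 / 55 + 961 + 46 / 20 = 105983 / 110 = 963.48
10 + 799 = 809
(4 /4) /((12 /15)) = 1.25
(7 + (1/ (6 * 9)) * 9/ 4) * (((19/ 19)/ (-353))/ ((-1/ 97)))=16393/ 8472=1.93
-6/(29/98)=-588/29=-20.28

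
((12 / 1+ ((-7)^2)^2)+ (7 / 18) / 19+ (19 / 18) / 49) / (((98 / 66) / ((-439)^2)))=42862628377349 / 136857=313192809.85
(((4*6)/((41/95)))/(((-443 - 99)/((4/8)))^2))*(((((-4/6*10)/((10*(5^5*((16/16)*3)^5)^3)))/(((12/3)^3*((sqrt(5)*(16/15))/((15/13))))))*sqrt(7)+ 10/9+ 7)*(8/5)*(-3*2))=-11096/3011081+ 19*sqrt(35)/8126076043114453125000000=-0.00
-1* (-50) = 50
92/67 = 1.37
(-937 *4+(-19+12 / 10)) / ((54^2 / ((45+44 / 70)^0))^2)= -18829 / 42515280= -0.00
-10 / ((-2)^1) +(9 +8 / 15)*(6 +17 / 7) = 8962 / 105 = 85.35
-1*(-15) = 15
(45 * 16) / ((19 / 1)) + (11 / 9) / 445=2883809 / 76095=37.90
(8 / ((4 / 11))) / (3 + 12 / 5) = 110 / 27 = 4.07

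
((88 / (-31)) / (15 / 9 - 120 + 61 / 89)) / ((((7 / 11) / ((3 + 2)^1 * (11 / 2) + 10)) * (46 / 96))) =116305200 / 39194323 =2.97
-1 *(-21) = 21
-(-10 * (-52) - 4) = -516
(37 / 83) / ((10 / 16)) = 296 / 415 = 0.71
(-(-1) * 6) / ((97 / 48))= 288 / 97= 2.97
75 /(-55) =-1.36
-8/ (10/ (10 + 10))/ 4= -4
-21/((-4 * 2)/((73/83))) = 1533/664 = 2.31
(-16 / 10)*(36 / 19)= -288 / 95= -3.03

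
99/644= 0.15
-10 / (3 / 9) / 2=-15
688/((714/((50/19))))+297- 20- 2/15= 9475933/33915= 279.40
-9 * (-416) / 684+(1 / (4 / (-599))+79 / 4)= -2366 / 19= -124.53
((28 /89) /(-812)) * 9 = -0.00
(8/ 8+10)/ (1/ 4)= 44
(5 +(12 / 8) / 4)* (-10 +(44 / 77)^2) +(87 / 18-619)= -391703 / 588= -666.16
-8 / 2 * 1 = -4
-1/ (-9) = 1/ 9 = 0.11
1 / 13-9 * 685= -6164.92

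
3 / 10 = 0.30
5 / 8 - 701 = -5603 / 8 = -700.38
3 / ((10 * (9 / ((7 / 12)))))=7 / 360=0.02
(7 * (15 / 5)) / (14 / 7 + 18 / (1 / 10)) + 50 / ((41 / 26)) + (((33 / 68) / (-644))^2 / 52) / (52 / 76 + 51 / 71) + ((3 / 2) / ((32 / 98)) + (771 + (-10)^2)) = 638133958371039111 / 703242659065856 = 907.42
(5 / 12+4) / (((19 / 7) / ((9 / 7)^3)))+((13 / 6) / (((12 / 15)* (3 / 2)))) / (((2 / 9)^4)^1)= 44321499 / 59584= 743.85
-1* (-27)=27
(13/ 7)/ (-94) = -13/ 658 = -0.02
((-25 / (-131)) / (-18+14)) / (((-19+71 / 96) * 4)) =150 / 229643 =0.00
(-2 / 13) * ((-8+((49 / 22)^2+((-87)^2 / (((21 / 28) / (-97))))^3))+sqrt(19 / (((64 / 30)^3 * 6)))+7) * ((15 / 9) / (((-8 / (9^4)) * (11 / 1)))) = -4964906536076706085478565 / 276848+164025 * sqrt(95) / 146432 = -17933691180997175643.15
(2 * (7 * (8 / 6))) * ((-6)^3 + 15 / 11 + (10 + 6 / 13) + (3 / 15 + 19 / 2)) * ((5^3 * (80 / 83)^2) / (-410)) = 124588352000 / 121170621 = 1028.21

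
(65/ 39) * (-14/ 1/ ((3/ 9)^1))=-70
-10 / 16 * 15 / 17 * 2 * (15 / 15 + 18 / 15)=-2.43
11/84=0.13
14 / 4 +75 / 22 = 76 / 11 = 6.91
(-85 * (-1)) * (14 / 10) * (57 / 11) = 6783 / 11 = 616.64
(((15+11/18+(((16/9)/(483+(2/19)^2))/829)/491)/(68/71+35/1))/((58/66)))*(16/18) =20768082907496540/47292431160839229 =0.44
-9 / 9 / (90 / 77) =-77 / 90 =-0.86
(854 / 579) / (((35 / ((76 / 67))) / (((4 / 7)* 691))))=25627808 / 1357755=18.88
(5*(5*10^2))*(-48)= -120000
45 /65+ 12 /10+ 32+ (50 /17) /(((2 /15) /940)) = 22949951 /1105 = 20769.19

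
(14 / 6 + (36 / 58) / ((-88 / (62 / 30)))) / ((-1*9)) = -44381 / 172260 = -0.26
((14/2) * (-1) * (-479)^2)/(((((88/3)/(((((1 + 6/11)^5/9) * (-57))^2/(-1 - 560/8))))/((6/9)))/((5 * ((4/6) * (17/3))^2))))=1689014312031771455148635/14767446759154749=114374159.57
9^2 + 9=90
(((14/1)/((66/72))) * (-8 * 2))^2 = 7225344/121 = 59713.59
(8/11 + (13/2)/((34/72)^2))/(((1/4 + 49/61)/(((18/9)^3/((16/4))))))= 46348288/817003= 56.73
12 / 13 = 0.92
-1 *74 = -74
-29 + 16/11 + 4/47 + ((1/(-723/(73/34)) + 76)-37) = 146618471/12708894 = 11.54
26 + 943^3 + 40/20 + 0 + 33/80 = 67084946833/80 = 838561835.41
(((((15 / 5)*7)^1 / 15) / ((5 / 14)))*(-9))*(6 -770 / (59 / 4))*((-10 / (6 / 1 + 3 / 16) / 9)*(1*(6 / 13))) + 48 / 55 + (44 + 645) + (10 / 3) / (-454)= 5312438764 / 9575995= 554.77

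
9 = 9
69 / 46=3 / 2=1.50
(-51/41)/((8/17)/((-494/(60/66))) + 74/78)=-7066917/5384981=-1.31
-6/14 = -3/7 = -0.43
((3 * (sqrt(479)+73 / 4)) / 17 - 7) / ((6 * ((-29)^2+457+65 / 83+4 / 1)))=0.00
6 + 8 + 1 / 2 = 14.50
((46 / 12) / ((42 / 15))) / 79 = 115 / 6636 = 0.02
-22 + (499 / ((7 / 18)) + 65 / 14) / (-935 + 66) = -25971 / 1106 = -23.48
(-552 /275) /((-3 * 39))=184 /10725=0.02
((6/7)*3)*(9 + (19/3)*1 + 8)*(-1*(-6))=360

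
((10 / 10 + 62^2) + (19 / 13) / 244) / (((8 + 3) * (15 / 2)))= 4065453 / 87230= 46.61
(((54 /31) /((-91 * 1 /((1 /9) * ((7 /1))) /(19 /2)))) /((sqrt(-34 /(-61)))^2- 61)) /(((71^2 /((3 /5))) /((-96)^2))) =32044032 /12483708835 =0.00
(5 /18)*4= 10 /9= 1.11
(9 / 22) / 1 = 9 / 22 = 0.41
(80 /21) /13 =80 /273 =0.29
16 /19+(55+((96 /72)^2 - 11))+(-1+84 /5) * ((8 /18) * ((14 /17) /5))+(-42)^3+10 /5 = -5380727894 /72675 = -74038.22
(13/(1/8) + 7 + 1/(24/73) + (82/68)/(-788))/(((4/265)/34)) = 256875.41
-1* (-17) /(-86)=-17 /86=-0.20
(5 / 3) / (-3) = -5 / 9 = -0.56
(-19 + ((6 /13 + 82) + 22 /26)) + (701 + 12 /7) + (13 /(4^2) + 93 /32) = 2244397 /2912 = 770.74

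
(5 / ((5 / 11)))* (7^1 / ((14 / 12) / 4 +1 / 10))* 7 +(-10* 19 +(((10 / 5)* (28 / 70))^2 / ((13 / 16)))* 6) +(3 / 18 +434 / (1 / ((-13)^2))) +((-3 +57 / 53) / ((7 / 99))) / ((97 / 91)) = 35107794250507 / 471172650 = 74511.53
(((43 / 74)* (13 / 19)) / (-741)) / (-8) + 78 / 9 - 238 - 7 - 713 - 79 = -219767159 / 213712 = -1028.33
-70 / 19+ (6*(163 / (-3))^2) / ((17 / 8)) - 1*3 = 8070499 / 969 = 8328.69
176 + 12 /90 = 2642 /15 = 176.13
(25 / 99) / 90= 5 / 1782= 0.00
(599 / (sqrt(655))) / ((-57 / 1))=-599 *sqrt(655) / 37335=-0.41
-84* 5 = -420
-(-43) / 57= 0.75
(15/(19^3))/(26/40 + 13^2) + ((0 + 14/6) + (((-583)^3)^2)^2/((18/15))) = 19934016550694665300881503907352625885617/15515058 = 1284817404530145185463148000000000.00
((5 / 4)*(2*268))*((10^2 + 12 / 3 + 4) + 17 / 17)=73030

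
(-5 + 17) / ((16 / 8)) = 6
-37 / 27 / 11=-37 / 297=-0.12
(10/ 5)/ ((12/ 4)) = 2/ 3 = 0.67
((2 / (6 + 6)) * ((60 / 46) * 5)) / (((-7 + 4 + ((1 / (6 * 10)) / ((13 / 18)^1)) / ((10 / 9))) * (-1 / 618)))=6695000 / 29693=225.47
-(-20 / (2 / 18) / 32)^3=177.98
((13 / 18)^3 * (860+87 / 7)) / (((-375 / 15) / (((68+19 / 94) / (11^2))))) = -28672297823 / 3869434800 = -7.41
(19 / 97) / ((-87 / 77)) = -1463 / 8439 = -0.17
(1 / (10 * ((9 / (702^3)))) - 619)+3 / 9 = 57648788 / 15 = 3843252.53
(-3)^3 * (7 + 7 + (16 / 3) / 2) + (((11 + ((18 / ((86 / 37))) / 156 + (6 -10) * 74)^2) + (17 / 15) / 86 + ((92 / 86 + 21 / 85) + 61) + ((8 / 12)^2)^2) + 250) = 3010632324116029 / 34422906960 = 87460.14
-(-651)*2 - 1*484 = 818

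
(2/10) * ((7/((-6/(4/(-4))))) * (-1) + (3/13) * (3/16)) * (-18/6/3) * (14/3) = 4907/4680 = 1.05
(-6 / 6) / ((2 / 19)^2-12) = 0.08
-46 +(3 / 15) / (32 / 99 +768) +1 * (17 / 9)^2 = -1307151821 / 30805920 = -42.43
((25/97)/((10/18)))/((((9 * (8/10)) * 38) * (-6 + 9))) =25/44232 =0.00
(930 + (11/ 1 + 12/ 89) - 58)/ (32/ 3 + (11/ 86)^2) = 1743954612/ 21096115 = 82.67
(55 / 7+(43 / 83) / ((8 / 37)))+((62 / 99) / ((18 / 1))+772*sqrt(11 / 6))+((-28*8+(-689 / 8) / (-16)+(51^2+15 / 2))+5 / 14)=386*sqrt(66) / 3+159063515815 / 66261888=3445.82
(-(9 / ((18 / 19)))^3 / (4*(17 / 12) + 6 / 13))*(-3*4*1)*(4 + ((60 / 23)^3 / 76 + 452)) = 2227344711228 / 2907913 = 765959.89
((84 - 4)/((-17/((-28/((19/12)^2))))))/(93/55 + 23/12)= 212889600/14612197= 14.57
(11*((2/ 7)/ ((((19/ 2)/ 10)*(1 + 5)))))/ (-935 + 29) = -110/ 180747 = -0.00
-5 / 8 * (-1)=5 / 8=0.62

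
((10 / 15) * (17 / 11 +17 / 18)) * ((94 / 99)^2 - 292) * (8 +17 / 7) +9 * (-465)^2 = 1940985.87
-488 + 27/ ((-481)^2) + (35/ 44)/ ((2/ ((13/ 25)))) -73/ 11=-50332342309/ 101798840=-494.43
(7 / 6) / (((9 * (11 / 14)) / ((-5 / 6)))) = -245 / 1782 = -0.14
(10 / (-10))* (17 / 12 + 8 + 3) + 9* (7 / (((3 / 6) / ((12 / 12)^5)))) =113.58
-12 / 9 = -4 / 3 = -1.33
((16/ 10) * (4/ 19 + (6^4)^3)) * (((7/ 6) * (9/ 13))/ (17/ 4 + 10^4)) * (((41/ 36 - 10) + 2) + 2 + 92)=3632797212384368/ 148262985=24502388.19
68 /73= 0.93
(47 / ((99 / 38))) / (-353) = -0.05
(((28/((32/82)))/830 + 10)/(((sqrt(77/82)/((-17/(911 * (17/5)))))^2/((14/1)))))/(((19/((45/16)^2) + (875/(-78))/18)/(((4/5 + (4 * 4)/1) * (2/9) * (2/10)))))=0.00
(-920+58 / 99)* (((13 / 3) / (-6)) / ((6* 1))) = 591643 / 5346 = 110.67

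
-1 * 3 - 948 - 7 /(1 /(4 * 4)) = -1063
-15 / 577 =-0.03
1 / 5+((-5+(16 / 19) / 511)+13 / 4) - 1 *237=-46321319 / 194180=-238.55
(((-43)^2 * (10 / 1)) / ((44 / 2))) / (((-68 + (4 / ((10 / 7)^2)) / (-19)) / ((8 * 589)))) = -58150.34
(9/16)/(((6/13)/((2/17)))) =39/272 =0.14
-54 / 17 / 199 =-0.02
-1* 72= -72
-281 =-281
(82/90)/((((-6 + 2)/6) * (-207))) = 41/6210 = 0.01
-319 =-319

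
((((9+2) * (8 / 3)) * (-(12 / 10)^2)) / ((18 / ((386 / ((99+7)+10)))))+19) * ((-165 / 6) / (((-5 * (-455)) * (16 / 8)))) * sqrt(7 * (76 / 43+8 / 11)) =-0.28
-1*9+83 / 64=-7.70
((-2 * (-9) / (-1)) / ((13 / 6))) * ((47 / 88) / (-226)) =1269 / 64636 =0.02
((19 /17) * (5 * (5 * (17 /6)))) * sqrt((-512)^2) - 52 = 121444 /3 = 40481.33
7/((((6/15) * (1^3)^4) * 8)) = 35/16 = 2.19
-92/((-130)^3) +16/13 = 676023/549250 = 1.23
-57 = -57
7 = 7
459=459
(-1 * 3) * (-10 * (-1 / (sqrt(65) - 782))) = 30 * sqrt(65) / 611459+23460 / 611459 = 0.04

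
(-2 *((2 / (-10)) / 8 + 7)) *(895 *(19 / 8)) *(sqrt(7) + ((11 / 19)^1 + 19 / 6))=-7108269 / 64-948879 *sqrt(7) / 32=-189519.76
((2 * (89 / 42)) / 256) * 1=89 / 5376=0.02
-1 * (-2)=2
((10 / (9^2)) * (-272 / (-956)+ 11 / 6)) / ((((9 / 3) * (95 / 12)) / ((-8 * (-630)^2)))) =-476201600 / 13623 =-34955.71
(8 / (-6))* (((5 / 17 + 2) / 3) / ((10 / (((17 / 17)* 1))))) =-26 / 255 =-0.10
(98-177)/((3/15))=-395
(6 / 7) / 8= 0.11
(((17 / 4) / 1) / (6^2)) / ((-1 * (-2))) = 0.06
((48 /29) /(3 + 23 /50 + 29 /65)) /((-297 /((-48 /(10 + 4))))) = 83200 /17008761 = 0.00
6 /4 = 3 /2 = 1.50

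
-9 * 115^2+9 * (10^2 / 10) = -118935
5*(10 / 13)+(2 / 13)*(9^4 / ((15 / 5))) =4424 / 13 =340.31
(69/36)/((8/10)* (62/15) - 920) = -0.00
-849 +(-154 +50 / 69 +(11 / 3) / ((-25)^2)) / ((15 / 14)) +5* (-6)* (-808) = 5012838889 / 215625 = 23247.95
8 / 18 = 4 / 9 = 0.44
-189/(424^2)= -189/179776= -0.00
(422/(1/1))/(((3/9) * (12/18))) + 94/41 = 77953/41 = 1901.29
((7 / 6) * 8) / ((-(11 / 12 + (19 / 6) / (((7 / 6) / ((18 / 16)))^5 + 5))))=-524365744 / 80198021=-6.54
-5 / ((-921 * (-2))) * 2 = -5 / 921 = -0.01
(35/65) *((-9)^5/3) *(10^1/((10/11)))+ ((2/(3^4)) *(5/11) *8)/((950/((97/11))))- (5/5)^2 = -1411171296292/12104235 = -116584.92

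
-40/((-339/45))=600/113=5.31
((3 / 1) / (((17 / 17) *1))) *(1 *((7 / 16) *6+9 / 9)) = 10.88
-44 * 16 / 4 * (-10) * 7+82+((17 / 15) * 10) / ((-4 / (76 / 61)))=12398.47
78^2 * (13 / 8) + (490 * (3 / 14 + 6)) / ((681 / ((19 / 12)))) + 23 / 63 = 565973215 / 57204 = 9893.94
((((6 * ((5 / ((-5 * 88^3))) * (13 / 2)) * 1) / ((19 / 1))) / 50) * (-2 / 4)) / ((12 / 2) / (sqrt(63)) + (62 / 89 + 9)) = 6989437 / 2236415761254400 - 102973 * sqrt(7) / 1118207880627200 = 0.00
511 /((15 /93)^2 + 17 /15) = 7366065 /16712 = 440.77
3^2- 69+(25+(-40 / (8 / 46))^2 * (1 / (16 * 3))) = 12805 / 12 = 1067.08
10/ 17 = 0.59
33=33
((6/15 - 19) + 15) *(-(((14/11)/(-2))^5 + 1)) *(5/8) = 324549/161051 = 2.02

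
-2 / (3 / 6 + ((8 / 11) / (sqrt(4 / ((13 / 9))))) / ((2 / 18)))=484 / 7367 - 1056 * sqrt(13) / 7367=-0.45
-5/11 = -0.45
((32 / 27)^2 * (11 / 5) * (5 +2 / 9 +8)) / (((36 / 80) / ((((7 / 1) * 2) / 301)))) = 10723328 / 2539107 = 4.22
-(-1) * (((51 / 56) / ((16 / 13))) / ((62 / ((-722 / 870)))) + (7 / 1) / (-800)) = -751313 / 40275200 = -0.02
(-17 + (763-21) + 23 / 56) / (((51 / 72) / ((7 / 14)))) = 121869 / 238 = 512.05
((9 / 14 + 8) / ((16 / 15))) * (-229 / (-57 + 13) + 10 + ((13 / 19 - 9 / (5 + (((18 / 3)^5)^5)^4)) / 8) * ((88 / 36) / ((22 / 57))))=18671437935492338951927097403960318724813731530498004631906282378861247367710112685 / 146343371664015882965658619843404951800320191145941891225648120466767359690933344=127.59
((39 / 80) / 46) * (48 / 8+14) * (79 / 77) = 3081 / 14168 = 0.22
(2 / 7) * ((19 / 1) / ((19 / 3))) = 6 / 7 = 0.86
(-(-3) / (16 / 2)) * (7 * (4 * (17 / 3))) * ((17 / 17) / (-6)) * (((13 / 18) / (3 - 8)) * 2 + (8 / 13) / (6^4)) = 2.86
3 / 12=1 / 4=0.25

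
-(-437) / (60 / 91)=39767 / 60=662.78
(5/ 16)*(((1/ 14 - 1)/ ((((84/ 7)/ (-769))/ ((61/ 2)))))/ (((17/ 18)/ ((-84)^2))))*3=1728831195/ 136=12711994.08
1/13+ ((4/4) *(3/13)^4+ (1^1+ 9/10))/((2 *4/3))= 1806167/2284880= 0.79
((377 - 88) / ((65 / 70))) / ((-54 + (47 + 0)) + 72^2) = 0.06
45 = 45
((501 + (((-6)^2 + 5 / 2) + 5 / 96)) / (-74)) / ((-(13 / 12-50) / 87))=-4506339 / 347504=-12.97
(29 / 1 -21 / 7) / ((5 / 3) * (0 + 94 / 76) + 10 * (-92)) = -2964 / 104645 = -0.03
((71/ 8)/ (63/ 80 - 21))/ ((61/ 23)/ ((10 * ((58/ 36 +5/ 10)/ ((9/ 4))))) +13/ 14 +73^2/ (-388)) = 1203847600/ 34335385161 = 0.04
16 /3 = 5.33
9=9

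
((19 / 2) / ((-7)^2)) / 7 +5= 3449 / 686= 5.03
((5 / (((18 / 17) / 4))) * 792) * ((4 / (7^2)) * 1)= 59840 / 49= 1221.22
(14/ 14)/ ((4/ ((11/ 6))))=11/ 24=0.46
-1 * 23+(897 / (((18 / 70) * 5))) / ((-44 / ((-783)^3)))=334913966285 / 44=7611681051.93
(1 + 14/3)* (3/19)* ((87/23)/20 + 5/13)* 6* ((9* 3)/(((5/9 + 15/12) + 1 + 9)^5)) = 8402107719168/23168105517578125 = 0.00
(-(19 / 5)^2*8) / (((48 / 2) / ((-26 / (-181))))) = -9386 / 13575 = -0.69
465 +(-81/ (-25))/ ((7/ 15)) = 16518/ 35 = 471.94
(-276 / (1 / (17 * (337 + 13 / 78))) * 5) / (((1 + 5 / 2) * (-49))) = 2259980 / 49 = 46122.04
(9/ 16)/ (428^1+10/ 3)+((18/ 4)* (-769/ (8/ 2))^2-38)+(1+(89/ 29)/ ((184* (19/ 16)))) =166283.30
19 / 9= 2.11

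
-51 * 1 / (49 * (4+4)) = -51 / 392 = -0.13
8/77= 0.10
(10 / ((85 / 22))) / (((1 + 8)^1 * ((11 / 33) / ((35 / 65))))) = 308 / 663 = 0.46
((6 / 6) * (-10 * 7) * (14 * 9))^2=77792400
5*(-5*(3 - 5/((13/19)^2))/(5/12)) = 77880/169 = 460.83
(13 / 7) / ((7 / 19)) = 247 / 49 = 5.04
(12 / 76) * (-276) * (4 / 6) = -552 / 19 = -29.05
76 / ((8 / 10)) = 95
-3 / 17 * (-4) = 12 / 17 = 0.71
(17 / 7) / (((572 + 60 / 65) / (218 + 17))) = 51935 / 52136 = 1.00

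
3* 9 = 27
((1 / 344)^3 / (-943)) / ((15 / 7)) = -7 / 575808775680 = -0.00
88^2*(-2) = -15488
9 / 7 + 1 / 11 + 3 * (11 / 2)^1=2753 / 154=17.88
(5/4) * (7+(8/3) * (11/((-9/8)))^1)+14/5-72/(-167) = -1858741/90180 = -20.61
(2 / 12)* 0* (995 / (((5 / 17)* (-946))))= 0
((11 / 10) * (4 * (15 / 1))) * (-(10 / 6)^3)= -2750 / 9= -305.56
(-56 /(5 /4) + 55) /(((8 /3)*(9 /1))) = 17 /40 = 0.42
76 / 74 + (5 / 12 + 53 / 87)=8811 / 4292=2.05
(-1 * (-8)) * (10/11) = 80/11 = 7.27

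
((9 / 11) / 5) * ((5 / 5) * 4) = 36 / 55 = 0.65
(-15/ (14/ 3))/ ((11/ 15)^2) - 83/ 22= -8258/ 847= -9.75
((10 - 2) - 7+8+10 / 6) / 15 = 32 / 45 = 0.71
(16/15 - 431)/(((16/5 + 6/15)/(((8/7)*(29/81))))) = -748084/15309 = -48.87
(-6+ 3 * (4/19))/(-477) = 34/3021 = 0.01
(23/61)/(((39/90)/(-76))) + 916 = 673948/793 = 849.87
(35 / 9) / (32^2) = 35 / 9216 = 0.00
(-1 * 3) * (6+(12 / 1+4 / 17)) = -930 / 17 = -54.71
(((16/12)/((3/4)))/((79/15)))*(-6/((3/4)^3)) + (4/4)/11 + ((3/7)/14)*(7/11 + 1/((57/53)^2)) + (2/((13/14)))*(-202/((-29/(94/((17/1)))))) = 208254407103520/2659972177863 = 78.29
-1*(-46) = 46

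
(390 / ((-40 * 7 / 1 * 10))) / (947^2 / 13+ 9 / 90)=-0.00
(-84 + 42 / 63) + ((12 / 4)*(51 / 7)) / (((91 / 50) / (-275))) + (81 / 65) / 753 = -3385.92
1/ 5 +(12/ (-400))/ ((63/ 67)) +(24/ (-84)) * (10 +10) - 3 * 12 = -87247/ 2100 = -41.55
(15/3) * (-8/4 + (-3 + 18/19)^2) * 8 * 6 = 191760/361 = 531.19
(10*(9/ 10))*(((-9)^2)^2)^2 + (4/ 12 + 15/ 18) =2324522941/ 6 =387420490.17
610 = 610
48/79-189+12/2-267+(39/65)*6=-176088/395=-445.79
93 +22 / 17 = 1603 / 17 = 94.29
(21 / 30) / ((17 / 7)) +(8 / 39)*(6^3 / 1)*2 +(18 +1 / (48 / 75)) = 108.47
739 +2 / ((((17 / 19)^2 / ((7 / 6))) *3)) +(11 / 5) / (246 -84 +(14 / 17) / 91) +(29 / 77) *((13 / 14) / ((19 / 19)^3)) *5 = 741.73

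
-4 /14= -2 /7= -0.29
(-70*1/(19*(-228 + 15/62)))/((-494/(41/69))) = -88970/4572619857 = -0.00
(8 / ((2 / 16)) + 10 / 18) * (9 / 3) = 581 / 3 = 193.67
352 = 352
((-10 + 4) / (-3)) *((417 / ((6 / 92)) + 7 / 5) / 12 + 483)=20319 / 10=2031.90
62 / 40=31 / 20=1.55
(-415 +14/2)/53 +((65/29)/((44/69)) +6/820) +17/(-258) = -7586125607/1788422460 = -4.24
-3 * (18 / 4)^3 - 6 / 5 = -10983 / 40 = -274.58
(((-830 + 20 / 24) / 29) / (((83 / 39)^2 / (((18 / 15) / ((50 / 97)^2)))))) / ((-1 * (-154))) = -2847906711 / 15383137000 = -0.19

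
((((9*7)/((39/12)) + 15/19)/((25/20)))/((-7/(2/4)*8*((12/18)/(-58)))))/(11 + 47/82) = 17774361/16408210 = 1.08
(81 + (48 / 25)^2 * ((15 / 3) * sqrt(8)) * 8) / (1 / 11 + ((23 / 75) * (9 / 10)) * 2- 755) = -45056 * sqrt(2) / 115249- 12375 / 115249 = -0.66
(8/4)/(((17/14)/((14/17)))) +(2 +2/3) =4.02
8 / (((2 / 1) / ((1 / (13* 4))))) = 0.08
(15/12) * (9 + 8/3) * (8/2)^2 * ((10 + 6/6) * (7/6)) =26950/9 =2994.44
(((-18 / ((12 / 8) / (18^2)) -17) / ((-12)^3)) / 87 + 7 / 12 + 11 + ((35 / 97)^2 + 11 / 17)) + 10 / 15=313886993377 / 24046694208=13.05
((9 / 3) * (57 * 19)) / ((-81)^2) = 361 / 729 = 0.50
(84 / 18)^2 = 196 / 9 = 21.78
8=8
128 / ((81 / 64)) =8192 / 81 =101.14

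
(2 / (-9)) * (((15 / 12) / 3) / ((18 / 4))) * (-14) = 70 / 243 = 0.29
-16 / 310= -8 / 155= -0.05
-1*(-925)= 925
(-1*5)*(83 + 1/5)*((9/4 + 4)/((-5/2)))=1040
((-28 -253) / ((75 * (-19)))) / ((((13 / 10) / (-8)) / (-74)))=332704 / 3705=89.80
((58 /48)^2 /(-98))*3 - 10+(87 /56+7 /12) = -148793 /18816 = -7.91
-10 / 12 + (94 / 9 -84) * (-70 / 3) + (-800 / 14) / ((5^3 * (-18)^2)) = 9726667 / 5670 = 1715.46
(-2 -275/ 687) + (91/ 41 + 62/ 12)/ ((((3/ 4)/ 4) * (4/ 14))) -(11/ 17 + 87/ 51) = 191232169/ 1436517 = 133.12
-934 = -934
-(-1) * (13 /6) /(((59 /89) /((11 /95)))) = 12727 /33630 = 0.38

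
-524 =-524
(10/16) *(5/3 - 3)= -5/6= -0.83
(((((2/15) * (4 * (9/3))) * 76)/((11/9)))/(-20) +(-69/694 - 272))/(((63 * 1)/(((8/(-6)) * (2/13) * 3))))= 16270636/6011775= 2.71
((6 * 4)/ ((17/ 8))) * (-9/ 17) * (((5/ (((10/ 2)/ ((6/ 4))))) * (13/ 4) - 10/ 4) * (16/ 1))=-65664/ 289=-227.21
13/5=2.60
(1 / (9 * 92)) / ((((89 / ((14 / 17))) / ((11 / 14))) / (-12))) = -11 / 104397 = -0.00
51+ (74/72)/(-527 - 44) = 1048319/20556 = 51.00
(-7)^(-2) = 1/49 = 0.02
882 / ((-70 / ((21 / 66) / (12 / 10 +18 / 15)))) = -147 / 88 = -1.67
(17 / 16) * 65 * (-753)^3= -29486771474.06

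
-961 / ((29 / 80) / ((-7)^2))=-3767120 / 29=-129900.69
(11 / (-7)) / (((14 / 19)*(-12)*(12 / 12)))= 0.18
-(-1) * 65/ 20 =13/ 4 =3.25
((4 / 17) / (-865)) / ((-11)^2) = -4 / 1779305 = -0.00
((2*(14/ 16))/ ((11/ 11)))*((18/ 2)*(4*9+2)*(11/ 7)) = 1881/ 2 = 940.50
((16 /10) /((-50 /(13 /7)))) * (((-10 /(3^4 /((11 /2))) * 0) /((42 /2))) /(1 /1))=0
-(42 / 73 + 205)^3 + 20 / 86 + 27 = -145327814290842 / 16727731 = -8687837.84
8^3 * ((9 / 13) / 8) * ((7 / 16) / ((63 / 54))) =216 / 13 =16.62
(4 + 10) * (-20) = -280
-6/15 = -0.40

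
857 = 857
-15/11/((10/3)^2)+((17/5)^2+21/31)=413111/34100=12.11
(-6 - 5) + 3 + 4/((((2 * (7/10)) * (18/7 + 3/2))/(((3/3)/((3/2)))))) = -1288/171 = -7.53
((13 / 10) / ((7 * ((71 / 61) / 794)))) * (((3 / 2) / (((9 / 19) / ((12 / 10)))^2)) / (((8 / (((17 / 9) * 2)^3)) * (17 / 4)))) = 262759680872 / 135867375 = 1933.94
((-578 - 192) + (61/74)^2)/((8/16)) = -4212799/2738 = -1538.64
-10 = -10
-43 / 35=-1.23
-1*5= -5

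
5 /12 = 0.42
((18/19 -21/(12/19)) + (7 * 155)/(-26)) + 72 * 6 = 357.97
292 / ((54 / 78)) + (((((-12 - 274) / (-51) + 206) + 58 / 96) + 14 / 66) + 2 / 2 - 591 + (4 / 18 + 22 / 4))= 149373 / 2992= 49.92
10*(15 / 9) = 50 / 3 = 16.67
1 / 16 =0.06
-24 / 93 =-8 / 31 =-0.26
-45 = -45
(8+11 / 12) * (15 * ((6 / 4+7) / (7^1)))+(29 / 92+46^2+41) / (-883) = 159.97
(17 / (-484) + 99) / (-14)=-47899 / 6776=-7.07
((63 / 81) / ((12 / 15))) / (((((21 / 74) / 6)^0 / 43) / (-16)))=-6020 / 9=-668.89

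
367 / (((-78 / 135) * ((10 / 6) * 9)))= -1101 / 26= -42.35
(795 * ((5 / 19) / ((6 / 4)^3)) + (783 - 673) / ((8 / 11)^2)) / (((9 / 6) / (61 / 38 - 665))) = -4137651205 / 34656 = -119392.06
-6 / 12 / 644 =-1 / 1288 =-0.00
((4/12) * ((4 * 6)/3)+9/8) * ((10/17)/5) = 91/204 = 0.45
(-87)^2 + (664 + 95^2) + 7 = 17265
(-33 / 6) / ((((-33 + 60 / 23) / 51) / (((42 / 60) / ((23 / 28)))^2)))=897974 / 133975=6.70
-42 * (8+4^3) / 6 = -504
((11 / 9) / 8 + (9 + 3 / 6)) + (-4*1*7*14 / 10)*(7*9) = -885581 / 360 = -2459.95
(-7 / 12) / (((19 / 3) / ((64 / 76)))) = -28 / 361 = -0.08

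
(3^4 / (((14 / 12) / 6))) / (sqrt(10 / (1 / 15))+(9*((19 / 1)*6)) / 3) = 166212 / 136283 - 2430*sqrt(6) / 136283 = 1.18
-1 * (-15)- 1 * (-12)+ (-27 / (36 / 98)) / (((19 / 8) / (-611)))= 359781 / 19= 18935.84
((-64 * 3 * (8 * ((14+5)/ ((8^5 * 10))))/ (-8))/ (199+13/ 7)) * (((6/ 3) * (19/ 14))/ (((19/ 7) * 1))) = 21/ 378880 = 0.00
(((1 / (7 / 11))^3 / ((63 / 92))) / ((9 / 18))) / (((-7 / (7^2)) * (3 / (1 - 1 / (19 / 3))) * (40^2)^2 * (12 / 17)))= -520421 / 42230160000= -0.00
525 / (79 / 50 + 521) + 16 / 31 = 1231814 / 809999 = 1.52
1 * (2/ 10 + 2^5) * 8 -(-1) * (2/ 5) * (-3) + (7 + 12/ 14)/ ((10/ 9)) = 18443/ 70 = 263.47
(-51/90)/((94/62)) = -527/1410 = -0.37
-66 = -66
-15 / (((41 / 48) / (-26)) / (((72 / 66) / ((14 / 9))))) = 1010880 / 3157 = 320.20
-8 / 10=-4 / 5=-0.80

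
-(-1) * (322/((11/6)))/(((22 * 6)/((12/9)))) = 644/363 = 1.77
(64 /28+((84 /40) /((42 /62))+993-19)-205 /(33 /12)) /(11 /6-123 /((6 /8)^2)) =-2090181 /500885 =-4.17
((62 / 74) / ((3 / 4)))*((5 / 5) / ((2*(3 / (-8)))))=-496 / 333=-1.49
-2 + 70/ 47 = -24/ 47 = -0.51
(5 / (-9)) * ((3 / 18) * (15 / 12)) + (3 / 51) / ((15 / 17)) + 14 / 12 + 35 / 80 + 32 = 72479 / 2160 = 33.56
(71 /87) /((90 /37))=0.34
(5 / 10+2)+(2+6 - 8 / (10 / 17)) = -31 / 10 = -3.10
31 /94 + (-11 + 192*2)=35093 /94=373.33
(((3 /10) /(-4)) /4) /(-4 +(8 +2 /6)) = -9 /2080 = -0.00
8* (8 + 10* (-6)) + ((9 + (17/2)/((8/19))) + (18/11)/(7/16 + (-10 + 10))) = -471945/1232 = -383.07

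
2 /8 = 1 /4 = 0.25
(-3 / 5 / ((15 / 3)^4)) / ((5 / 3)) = -9 / 15625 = -0.00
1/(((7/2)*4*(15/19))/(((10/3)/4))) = 19/252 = 0.08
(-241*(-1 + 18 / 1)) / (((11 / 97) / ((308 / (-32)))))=2781863 / 8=347732.88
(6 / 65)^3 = 0.00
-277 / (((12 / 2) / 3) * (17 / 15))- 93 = -7317 / 34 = -215.21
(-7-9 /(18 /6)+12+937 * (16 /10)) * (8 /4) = 15012 /5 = 3002.40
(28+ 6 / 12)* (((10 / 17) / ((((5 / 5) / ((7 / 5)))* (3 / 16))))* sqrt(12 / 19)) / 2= 112* sqrt(57) / 17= 49.74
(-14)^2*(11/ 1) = 2156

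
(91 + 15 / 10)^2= 34225 / 4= 8556.25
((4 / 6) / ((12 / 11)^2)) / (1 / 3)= 121 / 72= 1.68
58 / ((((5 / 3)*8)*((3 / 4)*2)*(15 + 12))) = 29 / 270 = 0.11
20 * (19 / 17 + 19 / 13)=11400 / 221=51.58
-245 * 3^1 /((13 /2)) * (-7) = 10290 /13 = 791.54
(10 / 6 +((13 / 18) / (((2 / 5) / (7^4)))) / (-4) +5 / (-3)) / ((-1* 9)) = 156065 / 1296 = 120.42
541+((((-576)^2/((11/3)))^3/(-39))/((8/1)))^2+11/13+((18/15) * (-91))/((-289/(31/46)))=56100990500518040983775441637325245627/9950353242115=5638090340659451795831994.00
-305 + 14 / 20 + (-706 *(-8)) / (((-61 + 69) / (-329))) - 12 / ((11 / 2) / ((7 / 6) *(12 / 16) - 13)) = -25580703 / 110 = -232551.85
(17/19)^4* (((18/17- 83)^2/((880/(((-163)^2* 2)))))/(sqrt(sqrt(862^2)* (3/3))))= 14899623160009* sqrt(862)/49428148880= 8850.23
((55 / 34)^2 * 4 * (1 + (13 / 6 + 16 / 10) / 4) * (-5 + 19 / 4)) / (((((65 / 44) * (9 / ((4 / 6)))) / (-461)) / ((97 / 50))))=13867770191 / 60863400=227.85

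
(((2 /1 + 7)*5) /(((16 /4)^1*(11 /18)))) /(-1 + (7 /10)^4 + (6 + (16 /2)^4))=2025000 /451136411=0.00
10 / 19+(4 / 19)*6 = 34 / 19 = 1.79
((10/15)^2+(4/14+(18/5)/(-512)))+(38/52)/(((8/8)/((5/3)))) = 2034869/1048320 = 1.94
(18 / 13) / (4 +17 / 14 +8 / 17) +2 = 13154 / 5863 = 2.24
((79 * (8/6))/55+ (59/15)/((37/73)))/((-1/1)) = -59069/6105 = -9.68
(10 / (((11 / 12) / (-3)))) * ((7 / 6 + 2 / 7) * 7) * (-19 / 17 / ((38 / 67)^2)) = 4107435 / 3553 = 1156.05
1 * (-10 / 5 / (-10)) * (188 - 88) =20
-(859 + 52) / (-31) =911 / 31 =29.39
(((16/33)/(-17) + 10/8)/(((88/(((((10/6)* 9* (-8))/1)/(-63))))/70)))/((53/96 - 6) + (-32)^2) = 1096400/603406551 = 0.00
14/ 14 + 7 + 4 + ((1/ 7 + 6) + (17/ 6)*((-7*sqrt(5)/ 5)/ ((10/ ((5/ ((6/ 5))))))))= 14.45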